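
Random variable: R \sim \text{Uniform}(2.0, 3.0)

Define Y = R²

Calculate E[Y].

Using E[X²] = Var(X) + (E[X])²:
E[R] = 2.5
Var(R) = (3 - 2)^2/12 = 0.083333333
E[R²] = 0.083333333 + 2.5² = 0.083333333 + 6.25 = 6.3333333

6.3333333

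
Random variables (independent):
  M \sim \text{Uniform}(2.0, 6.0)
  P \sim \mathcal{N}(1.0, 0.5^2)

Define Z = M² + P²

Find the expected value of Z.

E[Z] = E[M²] + E[P²]
E[M²] = Var(M) + E[M]² = 1.3333333 + 16 = 17.333333
E[P²] = Var(P) + E[P]² = 0.25 + 1 = 1.25
E[Z] = 17.333333 + 1.25 = 18.583333

18.583333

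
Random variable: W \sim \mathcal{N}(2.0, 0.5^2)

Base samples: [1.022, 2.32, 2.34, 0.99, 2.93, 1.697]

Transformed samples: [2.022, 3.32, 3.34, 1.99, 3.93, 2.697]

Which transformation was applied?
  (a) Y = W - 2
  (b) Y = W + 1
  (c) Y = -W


Checking option (b) Y = W + 1:
  W = 1.022 -> Y = 2.022 ✓
  W = 2.32 -> Y = 3.32 ✓
  W = 2.34 -> Y = 3.34 ✓
All samples match this transformation.

(b) W + 1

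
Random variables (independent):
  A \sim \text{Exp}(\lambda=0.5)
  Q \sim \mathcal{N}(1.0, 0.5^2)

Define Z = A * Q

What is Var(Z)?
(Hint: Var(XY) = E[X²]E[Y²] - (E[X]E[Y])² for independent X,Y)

Var(XY) = E[X²]E[Y²] - (E[X]E[Y])²
E[A] = 2, Var(A) = 4
E[Q] = 1, Var(Q) = 0.25
E[A²] = 4 + 2² = 8
E[Q²] = 0.25 + 1² = 1.25
Var(Z) = 8*1.25 - (2*1)²
= 10 - 4 = 6

6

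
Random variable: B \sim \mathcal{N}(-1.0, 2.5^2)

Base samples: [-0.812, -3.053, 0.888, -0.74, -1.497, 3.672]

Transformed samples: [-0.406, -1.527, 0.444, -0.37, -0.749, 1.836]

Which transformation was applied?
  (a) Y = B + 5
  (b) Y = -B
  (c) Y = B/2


Checking option (c) Y = B/2:
  B = -0.812 -> Y = -0.406 ✓
  B = -3.053 -> Y = -1.527 ✓
  B = 0.888 -> Y = 0.444 ✓
All samples match this transformation.

(c) B/2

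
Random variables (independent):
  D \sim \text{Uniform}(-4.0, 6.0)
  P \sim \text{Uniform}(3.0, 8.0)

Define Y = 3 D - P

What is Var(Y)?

For independent RVs: Var(aX + bY) = a²Var(X) + b²Var(Y)
Var(D) = 8.3333333
Var(P) = 2.0833333
Var(Y) = 3²*8.3333333 + (-1)²*2.0833333
= 9*8.3333333 + 1*2.0833333 = 77.083333

77.083333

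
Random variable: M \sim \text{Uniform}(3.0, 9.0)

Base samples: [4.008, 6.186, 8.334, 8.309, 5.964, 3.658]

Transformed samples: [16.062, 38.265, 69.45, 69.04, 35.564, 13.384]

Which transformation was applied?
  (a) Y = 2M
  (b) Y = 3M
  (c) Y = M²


Checking option (c) Y = M²:
  M = 4.008 -> Y = 16.062 ✓
  M = 6.186 -> Y = 38.265 ✓
  M = 8.334 -> Y = 69.45 ✓
All samples match this transformation.

(c) M²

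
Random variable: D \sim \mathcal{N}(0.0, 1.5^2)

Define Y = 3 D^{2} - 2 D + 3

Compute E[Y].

E[Y] = 3*E[D²] - 2*E[D] + 3
E[D] = 0
E[D²] = Var(D) + (E[D])² = 2.25 + 0 = 2.25
E[Y] = 3*2.25 - 2*0 + 3 = 9.75

9.75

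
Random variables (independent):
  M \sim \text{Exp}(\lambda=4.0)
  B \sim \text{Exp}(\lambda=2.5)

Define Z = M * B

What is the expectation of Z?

For independent RVs: E[XY] = E[X]*E[Y]
E[M] = 0.25
E[B] = 0.4
E[Z] = 0.25 * 0.4 = 0.1

0.1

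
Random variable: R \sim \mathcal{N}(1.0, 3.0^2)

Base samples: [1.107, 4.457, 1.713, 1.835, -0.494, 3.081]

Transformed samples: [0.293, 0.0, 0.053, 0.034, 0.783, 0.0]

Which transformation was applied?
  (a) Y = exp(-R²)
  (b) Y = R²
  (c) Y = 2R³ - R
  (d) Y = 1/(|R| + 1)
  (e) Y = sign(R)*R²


Checking option (a) Y = exp(-R²):
  R = 1.107 -> Y = 0.293 ✓
  R = 4.457 -> Y = 0.0 ✓
  R = 1.713 -> Y = 0.053 ✓
All samples match this transformation.

(a) exp(-R²)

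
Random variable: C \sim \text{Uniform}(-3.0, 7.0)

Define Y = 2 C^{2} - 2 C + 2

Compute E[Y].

E[Y] = 2*E[C²] - 2*E[C] + 2
E[C] = 2
E[C²] = Var(C) + (E[C])² = 8.3333333 + 4 = 12.333333
E[Y] = 2*12.333333 - 2*2 + 2 = 22.666667

22.666667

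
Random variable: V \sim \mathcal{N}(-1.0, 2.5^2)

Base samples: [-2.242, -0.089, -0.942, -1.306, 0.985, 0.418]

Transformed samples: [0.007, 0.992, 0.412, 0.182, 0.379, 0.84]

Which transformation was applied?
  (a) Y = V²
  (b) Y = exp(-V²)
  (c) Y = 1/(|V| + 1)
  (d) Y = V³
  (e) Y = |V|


Checking option (b) Y = exp(-V²):
  V = -2.242 -> Y = 0.007 ✓
  V = -0.089 -> Y = 0.992 ✓
  V = -0.942 -> Y = 0.412 ✓
All samples match this transformation.

(b) exp(-V²)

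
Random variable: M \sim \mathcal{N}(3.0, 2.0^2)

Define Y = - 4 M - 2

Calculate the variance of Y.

For Y = aM + b: Var(Y) = a² * Var(M)
Var(M) = 2.0^2 = 4
Var(Y) = (-4)² * 4 = 16 * 4 = 64

64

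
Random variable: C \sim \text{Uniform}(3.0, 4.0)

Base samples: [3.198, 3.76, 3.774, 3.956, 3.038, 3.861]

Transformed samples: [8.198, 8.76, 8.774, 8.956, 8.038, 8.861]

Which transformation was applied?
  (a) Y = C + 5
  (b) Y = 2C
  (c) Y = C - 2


Checking option (a) Y = C + 5:
  C = 3.198 -> Y = 8.198 ✓
  C = 3.76 -> Y = 8.76 ✓
  C = 3.774 -> Y = 8.774 ✓
All samples match this transformation.

(a) C + 5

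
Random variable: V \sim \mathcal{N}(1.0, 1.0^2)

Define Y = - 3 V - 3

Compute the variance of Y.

For Y = aV + b: Var(Y) = a² * Var(V)
Var(V) = 1.0^2 = 1
Var(Y) = (-3)² * 1 = 9 * 1 = 9

9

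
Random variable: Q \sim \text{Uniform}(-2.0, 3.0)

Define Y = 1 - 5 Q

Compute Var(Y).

For Y = aQ + b: Var(Y) = a² * Var(Q)
Var(Q) = (3 + 2)^2/12 = 2.0833333
Var(Y) = (-5)² * 2.0833333 = 25 * 2.0833333 = 52.083333

52.083333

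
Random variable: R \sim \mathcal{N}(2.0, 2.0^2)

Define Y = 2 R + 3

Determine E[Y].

For Y = 2R + 3:
E[Y] = 2 * E[R] + 3
E[R] = 2.0 = 2
E[Y] = 2 * 2 + 3 = 7

7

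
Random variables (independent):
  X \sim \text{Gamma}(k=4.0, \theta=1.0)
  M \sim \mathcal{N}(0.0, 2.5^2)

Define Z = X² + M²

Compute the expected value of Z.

E[Z] = E[X²] + E[M²]
E[X²] = Var(X) + E[X]² = 4 + 16 = 20
E[M²] = Var(M) + E[M]² = 6.25 + 0 = 6.25
E[Z] = 20 + 6.25 = 26.25

26.25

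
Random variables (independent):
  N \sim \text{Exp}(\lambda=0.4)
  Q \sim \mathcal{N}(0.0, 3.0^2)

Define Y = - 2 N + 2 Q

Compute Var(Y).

For independent RVs: Var(aX + bY) = a²Var(X) + b²Var(Y)
Var(N) = 6.25
Var(Q) = 9
Var(Y) = (-2)²*6.25 + 2²*9
= 4*6.25 + 4*9 = 61

61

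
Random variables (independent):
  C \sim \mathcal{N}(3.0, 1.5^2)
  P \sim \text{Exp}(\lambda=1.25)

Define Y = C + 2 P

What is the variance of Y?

For independent RVs: Var(aX + bY) = a²Var(X) + b²Var(Y)
Var(C) = 2.25
Var(P) = 0.64
Var(Y) = 1²*2.25 + 2²*0.64
= 1*2.25 + 4*0.64 = 4.81

4.81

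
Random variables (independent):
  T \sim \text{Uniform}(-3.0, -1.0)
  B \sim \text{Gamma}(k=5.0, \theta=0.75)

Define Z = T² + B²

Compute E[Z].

E[Z] = E[T²] + E[B²]
E[T²] = Var(T) + E[T]² = 0.33333333 + 4 = 4.3333333
E[B²] = Var(B) + E[B]² = 2.8125 + 14.0625 = 16.875
E[Z] = 4.3333333 + 16.875 = 21.208333

21.208333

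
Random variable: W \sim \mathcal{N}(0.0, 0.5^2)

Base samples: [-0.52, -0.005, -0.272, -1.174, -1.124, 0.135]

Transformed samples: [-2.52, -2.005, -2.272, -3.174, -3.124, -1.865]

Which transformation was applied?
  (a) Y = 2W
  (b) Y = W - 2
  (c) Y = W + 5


Checking option (b) Y = W - 2:
  W = -0.52 -> Y = -2.52 ✓
  W = -0.005 -> Y = -2.005 ✓
  W = -0.272 -> Y = -2.272 ✓
All samples match this transformation.

(b) W - 2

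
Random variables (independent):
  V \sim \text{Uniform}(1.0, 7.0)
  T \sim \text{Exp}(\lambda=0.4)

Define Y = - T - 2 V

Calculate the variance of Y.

For independent RVs: Var(aX + bY) = a²Var(X) + b²Var(Y)
Var(V) = 3
Var(T) = 6.25
Var(Y) = (-2)²*3 + (-1)²*6.25
= 4*3 + 1*6.25 = 18.25

18.25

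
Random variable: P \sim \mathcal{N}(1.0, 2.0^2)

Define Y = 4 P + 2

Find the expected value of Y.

For Y = 4P + 2:
E[Y] = 4 * E[P] + 2
E[P] = 1.0 = 1
E[Y] = 4 * 1 + 2 = 6

6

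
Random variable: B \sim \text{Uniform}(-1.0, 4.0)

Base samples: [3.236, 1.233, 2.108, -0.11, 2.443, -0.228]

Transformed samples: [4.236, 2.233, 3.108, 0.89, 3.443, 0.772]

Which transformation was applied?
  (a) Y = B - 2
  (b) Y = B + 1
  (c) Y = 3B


Checking option (b) Y = B + 1:
  B = 3.236 -> Y = 4.236 ✓
  B = 1.233 -> Y = 2.233 ✓
  B = 2.108 -> Y = 3.108 ✓
All samples match this transformation.

(b) B + 1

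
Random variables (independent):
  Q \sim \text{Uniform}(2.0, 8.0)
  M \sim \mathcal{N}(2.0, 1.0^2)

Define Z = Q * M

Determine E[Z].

For independent RVs: E[XY] = E[X]*E[Y]
E[Q] = 5
E[M] = 2
E[Z] = 5 * 2 = 10

10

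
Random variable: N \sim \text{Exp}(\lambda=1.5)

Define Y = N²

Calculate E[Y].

E[N²] = Var(N) + (E[N])² = 0.44444444 + 0.44444444 = 0.88888889

0.88888889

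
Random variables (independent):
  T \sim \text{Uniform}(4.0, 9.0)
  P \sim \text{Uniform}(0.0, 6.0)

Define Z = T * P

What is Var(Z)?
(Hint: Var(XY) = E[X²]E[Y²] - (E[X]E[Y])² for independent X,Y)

Var(XY) = E[X²]E[Y²] - (E[X]E[Y])²
E[T] = 6.5, Var(T) = 2.0833333
E[P] = 3, Var(P) = 3
E[T²] = 2.0833333 + 6.5² = 44.333333
E[P²] = 3 + 3² = 12
Var(Z) = 44.333333*12 - (6.5*3)²
= 532 - 380.25 = 151.75

151.75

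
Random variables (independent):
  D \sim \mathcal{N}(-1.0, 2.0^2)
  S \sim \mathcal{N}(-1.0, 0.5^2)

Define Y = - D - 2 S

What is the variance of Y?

For independent RVs: Var(aX + bY) = a²Var(X) + b²Var(Y)
Var(D) = 4
Var(S) = 0.25
Var(Y) = (-1)²*4 + (-2)²*0.25
= 1*4 + 4*0.25 = 5

5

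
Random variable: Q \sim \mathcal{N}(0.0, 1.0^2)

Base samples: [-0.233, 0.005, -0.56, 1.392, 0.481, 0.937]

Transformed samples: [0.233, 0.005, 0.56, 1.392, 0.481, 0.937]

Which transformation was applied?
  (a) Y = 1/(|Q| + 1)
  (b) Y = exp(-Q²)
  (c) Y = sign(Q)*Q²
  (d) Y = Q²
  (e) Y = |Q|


Checking option (e) Y = |Q|:
  Q = -0.233 -> Y = 0.233 ✓
  Q = 0.005 -> Y = 0.005 ✓
  Q = -0.56 -> Y = 0.56 ✓
All samples match this transformation.

(e) |Q|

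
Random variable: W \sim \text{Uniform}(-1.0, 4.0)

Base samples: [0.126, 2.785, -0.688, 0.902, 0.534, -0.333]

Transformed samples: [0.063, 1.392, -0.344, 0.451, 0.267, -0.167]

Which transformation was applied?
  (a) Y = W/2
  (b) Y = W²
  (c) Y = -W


Checking option (a) Y = W/2:
  W = 0.126 -> Y = 0.063 ✓
  W = 2.785 -> Y = 1.392 ✓
  W = -0.688 -> Y = -0.344 ✓
All samples match this transformation.

(a) W/2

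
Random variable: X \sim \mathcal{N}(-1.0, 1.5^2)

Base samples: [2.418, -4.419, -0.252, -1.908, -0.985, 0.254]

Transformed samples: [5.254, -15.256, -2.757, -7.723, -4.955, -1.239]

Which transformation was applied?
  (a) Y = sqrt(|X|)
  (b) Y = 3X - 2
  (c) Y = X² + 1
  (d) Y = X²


Checking option (b) Y = 3X - 2:
  X = 2.418 -> Y = 5.254 ✓
  X = -4.419 -> Y = -15.256 ✓
  X = -0.252 -> Y = -2.757 ✓
All samples match this transformation.

(b) 3X - 2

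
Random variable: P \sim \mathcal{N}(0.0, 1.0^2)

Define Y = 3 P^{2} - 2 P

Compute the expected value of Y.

E[Y] = 3*E[P²] - 2*E[P]
E[P] = 0
E[P²] = Var(P) + (E[P])² = 1 + 0 = 1
E[Y] = 3*1 - 2*0 = 3

3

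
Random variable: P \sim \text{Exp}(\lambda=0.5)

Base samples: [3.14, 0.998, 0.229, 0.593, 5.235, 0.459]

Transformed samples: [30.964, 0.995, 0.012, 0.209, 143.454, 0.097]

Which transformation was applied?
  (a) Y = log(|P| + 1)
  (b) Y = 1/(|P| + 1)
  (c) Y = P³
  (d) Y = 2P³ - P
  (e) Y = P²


Checking option (c) Y = P³:
  P = 3.14 -> Y = 30.964 ✓
  P = 0.998 -> Y = 0.995 ✓
  P = 0.229 -> Y = 0.012 ✓
All samples match this transformation.

(c) P³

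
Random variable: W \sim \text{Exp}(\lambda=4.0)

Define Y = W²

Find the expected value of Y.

Using E[X²] = Var(X) + (E[X])²:
E[W] = 0.25
Var(W) = 1/4.0^2 = 0.0625
E[W²] = 0.0625 + 0.25² = 0.0625 + 0.0625 = 0.125

0.125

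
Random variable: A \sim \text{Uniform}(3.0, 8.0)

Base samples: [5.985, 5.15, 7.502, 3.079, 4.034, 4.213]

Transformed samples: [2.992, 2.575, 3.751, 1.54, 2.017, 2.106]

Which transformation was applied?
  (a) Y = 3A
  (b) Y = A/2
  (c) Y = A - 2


Checking option (b) Y = A/2:
  A = 5.985 -> Y = 2.992 ✓
  A = 5.15 -> Y = 2.575 ✓
  A = 7.502 -> Y = 3.751 ✓
All samples match this transformation.

(b) A/2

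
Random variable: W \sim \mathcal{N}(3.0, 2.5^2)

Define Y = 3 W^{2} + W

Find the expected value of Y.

E[Y] = 3*E[W²] + 1*E[W]
E[W] = 3
E[W²] = Var(W) + (E[W])² = 6.25 + 9 = 15.25
E[Y] = 3*15.25 + 1*3 = 48.75

48.75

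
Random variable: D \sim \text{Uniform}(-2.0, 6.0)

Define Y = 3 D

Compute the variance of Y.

For Y = aD + b: Var(Y) = a² * Var(D)
Var(D) = (6 + 2)^2/12 = 5.3333333
Var(Y) = 3² * 5.3333333 = 9 * 5.3333333 = 48

48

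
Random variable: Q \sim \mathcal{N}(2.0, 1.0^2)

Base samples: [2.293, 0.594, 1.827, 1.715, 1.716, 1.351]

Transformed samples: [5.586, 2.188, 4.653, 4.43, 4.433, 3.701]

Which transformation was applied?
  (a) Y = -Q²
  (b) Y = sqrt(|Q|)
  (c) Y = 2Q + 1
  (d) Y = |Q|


Checking option (c) Y = 2Q + 1:
  Q = 2.293 -> Y = 5.586 ✓
  Q = 0.594 -> Y = 2.188 ✓
  Q = 1.827 -> Y = 4.653 ✓
All samples match this transformation.

(c) 2Q + 1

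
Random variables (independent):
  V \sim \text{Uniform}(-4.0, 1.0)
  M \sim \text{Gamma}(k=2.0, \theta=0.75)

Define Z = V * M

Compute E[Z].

For independent RVs: E[XY] = E[X]*E[Y]
E[V] = -1.5
E[M] = 1.5
E[Z] = -1.5 * 1.5 = -2.25

-2.25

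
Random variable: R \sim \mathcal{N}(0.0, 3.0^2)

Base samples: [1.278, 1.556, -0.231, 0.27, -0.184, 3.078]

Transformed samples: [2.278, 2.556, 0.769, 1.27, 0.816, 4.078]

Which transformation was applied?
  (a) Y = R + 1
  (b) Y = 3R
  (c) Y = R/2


Checking option (a) Y = R + 1:
  R = 1.278 -> Y = 2.278 ✓
  R = 1.556 -> Y = 2.556 ✓
  R = -0.231 -> Y = 0.769 ✓
All samples match this transformation.

(a) R + 1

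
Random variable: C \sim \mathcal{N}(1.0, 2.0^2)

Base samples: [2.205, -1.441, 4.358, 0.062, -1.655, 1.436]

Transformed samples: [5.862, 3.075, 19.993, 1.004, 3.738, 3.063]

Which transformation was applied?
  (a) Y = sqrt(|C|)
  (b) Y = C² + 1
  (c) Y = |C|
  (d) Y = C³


Checking option (b) Y = C² + 1:
  C = 2.205 -> Y = 5.862 ✓
  C = -1.441 -> Y = 3.075 ✓
  C = 4.358 -> Y = 19.993 ✓
All samples match this transformation.

(b) C² + 1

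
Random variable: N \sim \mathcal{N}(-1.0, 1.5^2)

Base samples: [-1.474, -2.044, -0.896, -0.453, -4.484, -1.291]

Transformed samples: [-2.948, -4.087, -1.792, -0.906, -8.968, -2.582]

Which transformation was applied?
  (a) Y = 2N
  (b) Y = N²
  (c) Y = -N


Checking option (a) Y = 2N:
  N = -1.474 -> Y = -2.948 ✓
  N = -2.044 -> Y = -4.087 ✓
  N = -0.896 -> Y = -1.792 ✓
All samples match this transformation.

(a) 2N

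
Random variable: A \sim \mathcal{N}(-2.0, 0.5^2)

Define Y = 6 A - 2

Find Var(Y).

For Y = aA + b: Var(Y) = a² * Var(A)
Var(A) = 0.5^2 = 0.25
Var(Y) = 6² * 0.25 = 36 * 0.25 = 9

9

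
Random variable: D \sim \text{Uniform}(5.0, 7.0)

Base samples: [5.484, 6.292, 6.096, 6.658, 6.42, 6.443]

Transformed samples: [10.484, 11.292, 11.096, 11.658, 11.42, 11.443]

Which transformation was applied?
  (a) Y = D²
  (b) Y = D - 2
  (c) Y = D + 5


Checking option (c) Y = D + 5:
  D = 5.484 -> Y = 10.484 ✓
  D = 6.292 -> Y = 11.292 ✓
  D = 6.096 -> Y = 11.096 ✓
All samples match this transformation.

(c) D + 5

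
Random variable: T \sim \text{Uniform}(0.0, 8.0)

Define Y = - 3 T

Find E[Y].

For Y = -3T:
E[Y] = -3 * E[T]
E[T] = (0 + 8)/2 = 4
E[Y] = -3 * 4 = -12

-12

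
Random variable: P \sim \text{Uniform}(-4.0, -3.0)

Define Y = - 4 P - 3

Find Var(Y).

For Y = aP + b: Var(Y) = a² * Var(P)
Var(P) = (-3 + 4)^2/12 = 0.083333333
Var(Y) = (-4)² * 0.083333333 = 16 * 0.083333333 = 1.3333333

1.3333333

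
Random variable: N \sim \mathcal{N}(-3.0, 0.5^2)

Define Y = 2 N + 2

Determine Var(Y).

For Y = aN + b: Var(Y) = a² * Var(N)
Var(N) = 0.5^2 = 0.25
Var(Y) = 2² * 0.25 = 4 * 0.25 = 1

1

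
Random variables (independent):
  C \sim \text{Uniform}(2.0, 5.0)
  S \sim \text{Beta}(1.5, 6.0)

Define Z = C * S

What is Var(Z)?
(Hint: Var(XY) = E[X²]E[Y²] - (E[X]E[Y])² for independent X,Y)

Var(XY) = E[X²]E[Y²] - (E[X]E[Y])²
E[C] = 3.5, Var(C) = 0.75
E[S] = 0.2, Var(S) = 0.018823529
E[C²] = 0.75 + 3.5² = 13
E[S²] = 0.018823529 + 0.2² = 0.058823529
Var(Z) = 13*0.058823529 - (3.5*0.2)²
= 0.76470588 - 0.49 = 0.27470588

0.27470588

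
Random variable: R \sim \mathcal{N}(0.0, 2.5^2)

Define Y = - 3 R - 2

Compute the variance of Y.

For Y = aR + b: Var(Y) = a² * Var(R)
Var(R) = 2.5^2 = 6.25
Var(Y) = (-3)² * 6.25 = 9 * 6.25 = 56.25

56.25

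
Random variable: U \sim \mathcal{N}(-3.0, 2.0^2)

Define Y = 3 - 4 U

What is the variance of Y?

For Y = aU + b: Var(Y) = a² * Var(U)
Var(U) = 2.0^2 = 4
Var(Y) = (-4)² * 4 = 16 * 4 = 64

64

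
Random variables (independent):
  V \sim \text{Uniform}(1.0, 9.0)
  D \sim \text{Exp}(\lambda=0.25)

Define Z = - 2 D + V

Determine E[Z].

E[Z] = 1*E[V] - 2*E[D]
E[V] = 5
E[D] = 4
E[Z] = 1*5 - 2*4 = -3

-3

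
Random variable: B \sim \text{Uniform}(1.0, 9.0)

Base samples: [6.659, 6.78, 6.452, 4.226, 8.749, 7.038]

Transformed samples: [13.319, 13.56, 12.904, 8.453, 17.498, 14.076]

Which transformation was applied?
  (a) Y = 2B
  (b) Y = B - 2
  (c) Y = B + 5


Checking option (a) Y = 2B:
  B = 6.659 -> Y = 13.319 ✓
  B = 6.78 -> Y = 13.56 ✓
  B = 6.452 -> Y = 12.904 ✓
All samples match this transformation.

(a) 2B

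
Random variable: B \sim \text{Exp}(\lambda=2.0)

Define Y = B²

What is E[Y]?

E[B²] = Var(B) + (E[B])² = 0.25 + 0.25 = 0.5

0.5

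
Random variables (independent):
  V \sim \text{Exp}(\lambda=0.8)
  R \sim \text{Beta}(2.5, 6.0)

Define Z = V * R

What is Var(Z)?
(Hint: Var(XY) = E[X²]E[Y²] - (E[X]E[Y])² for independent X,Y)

Var(XY) = E[X²]E[Y²] - (E[X]E[Y])²
E[V] = 1.25, Var(V) = 1.5625
E[R] = 0.29411765, Var(R) = 0.021853943
E[V²] = 1.5625 + 1.25² = 3.125
E[R²] = 0.021853943 + 0.29411765² = 0.10835913
Var(Z) = 3.125*0.10835913 - (1.25*0.29411765)²
= 0.33862229 - 0.13516436 = 0.20345793

0.20345793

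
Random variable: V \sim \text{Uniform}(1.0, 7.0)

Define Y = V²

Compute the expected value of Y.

E[V²] = Var(V) + (E[V])² = 3 + 16 = 19

19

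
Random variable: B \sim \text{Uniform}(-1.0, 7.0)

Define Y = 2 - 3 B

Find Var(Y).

For Y = aB + b: Var(Y) = a² * Var(B)
Var(B) = (7 + 1)^2/12 = 5.3333333
Var(Y) = (-3)² * 5.3333333 = 9 * 5.3333333 = 48

48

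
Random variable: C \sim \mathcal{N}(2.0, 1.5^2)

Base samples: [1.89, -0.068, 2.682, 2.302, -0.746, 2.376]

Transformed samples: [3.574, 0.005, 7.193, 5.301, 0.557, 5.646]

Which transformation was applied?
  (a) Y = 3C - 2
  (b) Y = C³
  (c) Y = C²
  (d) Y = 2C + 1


Checking option (c) Y = C²:
  C = 1.89 -> Y = 3.574 ✓
  C = -0.068 -> Y = 0.005 ✓
  C = 2.682 -> Y = 7.193 ✓
All samples match this transformation.

(c) C²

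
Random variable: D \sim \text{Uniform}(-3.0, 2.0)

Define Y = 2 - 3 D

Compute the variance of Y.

For Y = aD + b: Var(Y) = a² * Var(D)
Var(D) = (2 + 3)^2/12 = 2.0833333
Var(Y) = (-3)² * 2.0833333 = 9 * 2.0833333 = 18.75

18.75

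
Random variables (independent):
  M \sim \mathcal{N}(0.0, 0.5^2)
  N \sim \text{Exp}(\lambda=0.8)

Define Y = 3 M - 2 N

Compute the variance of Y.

For independent RVs: Var(aX + bY) = a²Var(X) + b²Var(Y)
Var(M) = 0.25
Var(N) = 1.5625
Var(Y) = 3²*0.25 + (-2)²*1.5625
= 9*0.25 + 4*1.5625 = 8.5

8.5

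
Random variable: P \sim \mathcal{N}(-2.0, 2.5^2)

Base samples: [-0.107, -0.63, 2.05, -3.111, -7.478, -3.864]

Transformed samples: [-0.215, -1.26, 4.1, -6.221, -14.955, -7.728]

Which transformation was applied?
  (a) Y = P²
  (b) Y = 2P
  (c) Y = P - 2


Checking option (b) Y = 2P:
  P = -0.107 -> Y = -0.215 ✓
  P = -0.63 -> Y = -1.26 ✓
  P = 2.05 -> Y = 4.1 ✓
All samples match this transformation.

(b) 2P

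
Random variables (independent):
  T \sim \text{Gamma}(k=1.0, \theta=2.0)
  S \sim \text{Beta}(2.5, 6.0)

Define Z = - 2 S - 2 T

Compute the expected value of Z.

E[Z] = -2*E[T] - 2*E[S]
E[T] = 2
E[S] = 0.29411765
E[Z] = -2*2 - 2*0.29411765 = -4.5882353

-4.5882353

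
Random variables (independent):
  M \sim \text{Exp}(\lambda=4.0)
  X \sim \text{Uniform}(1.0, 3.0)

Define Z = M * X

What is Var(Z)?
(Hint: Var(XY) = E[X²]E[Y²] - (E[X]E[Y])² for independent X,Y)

Var(XY) = E[X²]E[Y²] - (E[X]E[Y])²
E[M] = 0.25, Var(M) = 0.0625
E[X] = 2, Var(X) = 0.33333333
E[M²] = 0.0625 + 0.25² = 0.125
E[X²] = 0.33333333 + 2² = 4.3333333
Var(Z) = 0.125*4.3333333 - (0.25*2)²
= 0.54166667 - 0.25 = 0.29166667

0.29166667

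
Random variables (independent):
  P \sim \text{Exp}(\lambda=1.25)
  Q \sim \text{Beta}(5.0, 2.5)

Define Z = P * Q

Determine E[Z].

For independent RVs: E[XY] = E[X]*E[Y]
E[P] = 0.8
E[Q] = 0.66666667
E[Z] = 0.8 * 0.66666667 = 0.53333333

0.53333333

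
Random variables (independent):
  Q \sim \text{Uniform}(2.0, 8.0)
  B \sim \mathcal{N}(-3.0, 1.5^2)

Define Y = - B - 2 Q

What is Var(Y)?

For independent RVs: Var(aX + bY) = a²Var(X) + b²Var(Y)
Var(Q) = 3
Var(B) = 2.25
Var(Y) = (-2)²*3 + (-1)²*2.25
= 4*3 + 1*2.25 = 14.25

14.25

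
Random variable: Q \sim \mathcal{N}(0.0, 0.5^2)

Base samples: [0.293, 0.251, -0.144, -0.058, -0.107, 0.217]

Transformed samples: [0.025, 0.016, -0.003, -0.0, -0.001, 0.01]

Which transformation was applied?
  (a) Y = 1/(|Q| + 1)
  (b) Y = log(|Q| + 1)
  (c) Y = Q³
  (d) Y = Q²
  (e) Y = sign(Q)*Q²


Checking option (c) Y = Q³:
  Q = 0.293 -> Y = 0.025 ✓
  Q = 0.251 -> Y = 0.016 ✓
  Q = -0.144 -> Y = -0.003 ✓
All samples match this transformation.

(c) Q³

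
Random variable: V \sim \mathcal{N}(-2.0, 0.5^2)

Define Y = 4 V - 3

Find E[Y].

For Y = 4V - 3:
E[Y] = 4 * E[V] - 3
E[V] = -2.0 = -2
E[Y] = 4 * (-2) - 3 = -11

-11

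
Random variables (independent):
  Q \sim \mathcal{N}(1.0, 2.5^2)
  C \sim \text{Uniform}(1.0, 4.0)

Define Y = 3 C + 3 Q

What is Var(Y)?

For independent RVs: Var(aX + bY) = a²Var(X) + b²Var(Y)
Var(Q) = 6.25
Var(C) = 0.75
Var(Y) = 3²*6.25 + 3²*0.75
= 9*6.25 + 9*0.75 = 63

63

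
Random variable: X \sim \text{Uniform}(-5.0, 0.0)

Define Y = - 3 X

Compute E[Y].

For Y = -3X:
E[Y] = -3 * E[X]
E[X] = (-5 + 0)/2 = -2.5
E[Y] = -3 * (-2.5) = 7.5

7.5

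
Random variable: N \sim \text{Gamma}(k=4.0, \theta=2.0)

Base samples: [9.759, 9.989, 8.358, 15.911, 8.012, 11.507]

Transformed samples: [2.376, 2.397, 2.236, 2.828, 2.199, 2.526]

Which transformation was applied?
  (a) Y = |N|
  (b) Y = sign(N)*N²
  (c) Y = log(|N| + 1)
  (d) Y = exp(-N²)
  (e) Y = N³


Checking option (c) Y = log(|N| + 1):
  N = 9.759 -> Y = 2.376 ✓
  N = 9.989 -> Y = 2.397 ✓
  N = 8.358 -> Y = 2.236 ✓
All samples match this transformation.

(c) log(|N| + 1)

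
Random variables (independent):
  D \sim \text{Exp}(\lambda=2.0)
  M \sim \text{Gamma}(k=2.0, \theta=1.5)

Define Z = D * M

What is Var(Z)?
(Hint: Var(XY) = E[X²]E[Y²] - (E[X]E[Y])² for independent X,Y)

Var(XY) = E[X²]E[Y²] - (E[X]E[Y])²
E[D] = 0.5, Var(D) = 0.25
E[M] = 3, Var(M) = 4.5
E[D²] = 0.25 + 0.5² = 0.5
E[M²] = 4.5 + 3² = 13.5
Var(Z) = 0.5*13.5 - (0.5*3)²
= 6.75 - 2.25 = 4.5

4.5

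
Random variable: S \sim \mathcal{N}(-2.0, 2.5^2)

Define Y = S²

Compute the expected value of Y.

E[S²] = Var(S) + (E[S])² = 6.25 + 4 = 10.25

10.25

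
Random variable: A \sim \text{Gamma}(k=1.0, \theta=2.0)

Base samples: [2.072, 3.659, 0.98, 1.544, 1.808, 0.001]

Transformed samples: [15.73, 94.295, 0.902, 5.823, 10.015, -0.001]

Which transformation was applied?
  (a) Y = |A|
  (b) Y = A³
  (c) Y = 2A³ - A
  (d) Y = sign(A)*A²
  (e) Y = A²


Checking option (c) Y = 2A³ - A:
  A = 2.072 -> Y = 15.73 ✓
  A = 3.659 -> Y = 94.295 ✓
  A = 0.98 -> Y = 0.902 ✓
All samples match this transformation.

(c) 2A³ - A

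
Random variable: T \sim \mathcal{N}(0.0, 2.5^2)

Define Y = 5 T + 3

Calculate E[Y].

For Y = 5T + 3:
E[Y] = 5 * E[T] + 3
E[T] = 0.0 = 0
E[Y] = 5 * 0 + 3 = 3

3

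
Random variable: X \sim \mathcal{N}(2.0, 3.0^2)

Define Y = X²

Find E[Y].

Using E[X²] = Var(X) + (E[X])²:
E[X] = 2
Var(X) = 3.0^2 = 9
E[X²] = 9 + 2² = 9 + 4 = 13

13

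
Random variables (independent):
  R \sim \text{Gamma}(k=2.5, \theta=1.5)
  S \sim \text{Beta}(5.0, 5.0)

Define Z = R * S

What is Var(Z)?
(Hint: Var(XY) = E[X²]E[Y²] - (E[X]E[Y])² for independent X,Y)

Var(XY) = E[X²]E[Y²] - (E[X]E[Y])²
E[R] = 3.75, Var(R) = 5.625
E[S] = 0.5, Var(S) = 0.022727273
E[R²] = 5.625 + 3.75² = 19.6875
E[S²] = 0.022727273 + 0.5² = 0.27272727
Var(Z) = 19.6875*0.27272727 - (3.75*0.5)²
= 5.3693182 - 3.515625 = 1.8536932

1.8536932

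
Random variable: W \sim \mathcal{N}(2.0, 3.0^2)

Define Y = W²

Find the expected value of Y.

E[W²] = Var(W) + (E[W])² = 9 + 4 = 13

13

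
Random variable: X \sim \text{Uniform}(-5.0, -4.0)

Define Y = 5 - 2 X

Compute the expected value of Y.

For Y = -2X + 5:
E[Y] = -2 * E[X] + 5
E[X] = (-5 - 4)/2 = -4.5
E[Y] = -2 * (-4.5) + 5 = 14

14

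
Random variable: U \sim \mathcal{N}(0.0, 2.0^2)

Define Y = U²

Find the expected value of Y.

Using E[X²] = Var(X) + (E[X])²:
E[U] = 0
Var(U) = 2.0^2 = 4
E[U²] = 4 + 0² = 4 + 0 = 4

4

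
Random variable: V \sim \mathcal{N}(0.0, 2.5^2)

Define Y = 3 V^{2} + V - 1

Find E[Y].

E[Y] = 3*E[V²] + 1*E[V] - 1
E[V] = 0
E[V²] = Var(V) + (E[V])² = 6.25 + 0 = 6.25
E[Y] = 3*6.25 + 1*0 - 1 = 17.75

17.75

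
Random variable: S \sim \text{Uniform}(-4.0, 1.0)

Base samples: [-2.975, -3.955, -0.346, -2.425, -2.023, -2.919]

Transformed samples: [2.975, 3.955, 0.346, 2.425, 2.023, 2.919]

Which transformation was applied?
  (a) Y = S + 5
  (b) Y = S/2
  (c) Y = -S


Checking option (c) Y = -S:
  S = -2.975 -> Y = 2.975 ✓
  S = -3.955 -> Y = 3.955 ✓
  S = -0.346 -> Y = 0.346 ✓
All samples match this transformation.

(c) -S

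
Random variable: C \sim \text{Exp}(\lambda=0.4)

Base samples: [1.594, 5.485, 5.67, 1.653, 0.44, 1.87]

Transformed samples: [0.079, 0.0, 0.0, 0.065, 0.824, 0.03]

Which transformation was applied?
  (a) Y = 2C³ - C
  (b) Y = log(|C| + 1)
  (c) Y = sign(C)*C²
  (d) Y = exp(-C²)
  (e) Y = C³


Checking option (d) Y = exp(-C²):
  C = 1.594 -> Y = 0.079 ✓
  C = 5.485 -> Y = 0.0 ✓
  C = 5.67 -> Y = 0.0 ✓
All samples match this transformation.

(d) exp(-C²)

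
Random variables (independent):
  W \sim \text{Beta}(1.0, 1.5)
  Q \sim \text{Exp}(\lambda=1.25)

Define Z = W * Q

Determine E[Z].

For independent RVs: E[XY] = E[X]*E[Y]
E[W] = 0.4
E[Q] = 0.8
E[Z] = 0.4 * 0.8 = 0.32

0.32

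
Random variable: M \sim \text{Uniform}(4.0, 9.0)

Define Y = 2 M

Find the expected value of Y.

For Y = 2M:
E[Y] = 2 * E[M]
E[M] = (4 + 9)/2 = 6.5
E[Y] = 2 * 6.5 = 13

13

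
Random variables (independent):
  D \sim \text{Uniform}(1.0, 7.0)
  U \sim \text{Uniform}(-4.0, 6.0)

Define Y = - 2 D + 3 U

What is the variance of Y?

For independent RVs: Var(aX + bY) = a²Var(X) + b²Var(Y)
Var(D) = 3
Var(U) = 8.3333333
Var(Y) = (-2)²*3 + 3²*8.3333333
= 4*3 + 9*8.3333333 = 87

87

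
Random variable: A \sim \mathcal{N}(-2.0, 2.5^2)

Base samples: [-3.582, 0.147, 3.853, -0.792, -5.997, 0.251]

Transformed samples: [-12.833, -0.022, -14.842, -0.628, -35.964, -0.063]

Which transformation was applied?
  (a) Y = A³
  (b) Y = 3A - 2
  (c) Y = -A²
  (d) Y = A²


Checking option (c) Y = -A²:
  A = -3.582 -> Y = -12.833 ✓
  A = 0.147 -> Y = -0.022 ✓
  A = 3.853 -> Y = -14.842 ✓
All samples match this transformation.

(c) -A²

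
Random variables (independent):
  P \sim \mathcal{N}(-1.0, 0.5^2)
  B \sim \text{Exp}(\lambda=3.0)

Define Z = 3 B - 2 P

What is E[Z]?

E[Z] = -2*E[P] + 3*E[B]
E[P] = -1
E[B] = 0.33333333
E[Z] = -2*(-1) + 3*0.33333333 = 3

3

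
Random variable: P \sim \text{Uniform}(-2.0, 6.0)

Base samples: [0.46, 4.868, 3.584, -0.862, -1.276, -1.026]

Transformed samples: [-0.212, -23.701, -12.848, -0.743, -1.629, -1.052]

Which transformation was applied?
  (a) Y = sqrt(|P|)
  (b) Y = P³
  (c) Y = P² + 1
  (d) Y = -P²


Checking option (d) Y = -P²:
  P = 0.46 -> Y = -0.212 ✓
  P = 4.868 -> Y = -23.701 ✓
  P = 3.584 -> Y = -12.848 ✓
All samples match this transformation.

(d) -P²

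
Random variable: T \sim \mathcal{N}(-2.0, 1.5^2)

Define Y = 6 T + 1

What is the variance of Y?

For Y = aT + b: Var(Y) = a² * Var(T)
Var(T) = 1.5^2 = 2.25
Var(Y) = 6² * 2.25 = 36 * 2.25 = 81

81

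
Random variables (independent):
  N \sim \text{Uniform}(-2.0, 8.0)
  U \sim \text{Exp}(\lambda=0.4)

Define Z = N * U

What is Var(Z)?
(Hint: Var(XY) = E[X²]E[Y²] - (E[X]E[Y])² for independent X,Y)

Var(XY) = E[X²]E[Y²] - (E[X]E[Y])²
E[N] = 3, Var(N) = 8.3333333
E[U] = 2.5, Var(U) = 6.25
E[N²] = 8.3333333 + 3² = 17.333333
E[U²] = 6.25 + 2.5² = 12.5
Var(Z) = 17.333333*12.5 - (3*2.5)²
= 216.66667 - 56.25 = 160.41667

160.41667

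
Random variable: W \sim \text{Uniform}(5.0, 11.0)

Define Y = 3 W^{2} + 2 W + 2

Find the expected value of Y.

E[Y] = 3*E[W²] + 2*E[W] + 2
E[W] = 8
E[W²] = Var(W) + (E[W])² = 3 + 64 = 67
E[Y] = 3*67 + 2*8 + 2 = 219

219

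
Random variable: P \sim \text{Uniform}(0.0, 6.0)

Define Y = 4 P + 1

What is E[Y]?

For Y = 4P + 1:
E[Y] = 4 * E[P] + 1
E[P] = (0 + 6)/2 = 3
E[Y] = 4 * 3 + 1 = 13

13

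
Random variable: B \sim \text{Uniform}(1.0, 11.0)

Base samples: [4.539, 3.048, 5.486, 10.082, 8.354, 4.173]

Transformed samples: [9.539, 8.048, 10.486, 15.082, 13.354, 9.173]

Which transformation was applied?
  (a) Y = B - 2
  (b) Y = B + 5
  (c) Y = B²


Checking option (b) Y = B + 5:
  B = 4.539 -> Y = 9.539 ✓
  B = 3.048 -> Y = 8.048 ✓
  B = 5.486 -> Y = 10.486 ✓
All samples match this transformation.

(b) B + 5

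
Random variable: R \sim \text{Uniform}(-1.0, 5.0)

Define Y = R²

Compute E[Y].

E[R²] = Var(R) + (E[R])² = 3 + 4 = 7

7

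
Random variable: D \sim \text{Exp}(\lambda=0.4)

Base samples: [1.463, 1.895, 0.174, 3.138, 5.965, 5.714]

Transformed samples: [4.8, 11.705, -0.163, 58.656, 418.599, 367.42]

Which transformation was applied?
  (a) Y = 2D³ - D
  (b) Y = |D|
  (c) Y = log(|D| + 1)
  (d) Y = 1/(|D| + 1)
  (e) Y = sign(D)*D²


Checking option (a) Y = 2D³ - D:
  D = 1.463 -> Y = 4.8 ✓
  D = 1.895 -> Y = 11.705 ✓
  D = 0.174 -> Y = -0.163 ✓
All samples match this transformation.

(a) 2D³ - D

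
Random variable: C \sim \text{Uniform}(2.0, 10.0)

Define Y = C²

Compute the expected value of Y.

Using E[X²] = Var(X) + (E[X])²:
E[C] = 6
Var(C) = (10 - 2)^2/12 = 5.3333333
E[C²] = 5.3333333 + 6² = 5.3333333 + 36 = 41.333333

41.333333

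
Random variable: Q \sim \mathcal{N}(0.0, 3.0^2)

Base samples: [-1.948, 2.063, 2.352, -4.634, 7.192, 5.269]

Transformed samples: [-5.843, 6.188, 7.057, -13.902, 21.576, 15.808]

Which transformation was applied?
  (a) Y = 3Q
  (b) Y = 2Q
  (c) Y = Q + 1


Checking option (a) Y = 3Q:
  Q = -1.948 -> Y = -5.843 ✓
  Q = 2.063 -> Y = 6.188 ✓
  Q = 2.352 -> Y = 7.057 ✓
All samples match this transformation.

(a) 3Q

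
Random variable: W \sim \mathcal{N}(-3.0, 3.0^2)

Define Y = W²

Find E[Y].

E[W²] = Var(W) + (E[W])² = 9 + 9 = 18

18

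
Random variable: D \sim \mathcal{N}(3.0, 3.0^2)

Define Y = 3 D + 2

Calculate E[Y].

For Y = 3D + 2:
E[Y] = 3 * E[D] + 2
E[D] = 3.0 = 3
E[Y] = 3 * 3 + 2 = 11

11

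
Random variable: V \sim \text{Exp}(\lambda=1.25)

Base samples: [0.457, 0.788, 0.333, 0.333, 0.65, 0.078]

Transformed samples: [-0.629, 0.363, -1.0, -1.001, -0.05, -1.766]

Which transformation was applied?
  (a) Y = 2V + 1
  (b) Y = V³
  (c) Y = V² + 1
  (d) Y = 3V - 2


Checking option (d) Y = 3V - 2:
  V = 0.457 -> Y = -0.629 ✓
  V = 0.788 -> Y = 0.363 ✓
  V = 0.333 -> Y = -1.0 ✓
All samples match this transformation.

(d) 3V - 2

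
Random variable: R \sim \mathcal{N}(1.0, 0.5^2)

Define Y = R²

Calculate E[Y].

E[R²] = Var(R) + (E[R])² = 0.25 + 1 = 1.25

1.25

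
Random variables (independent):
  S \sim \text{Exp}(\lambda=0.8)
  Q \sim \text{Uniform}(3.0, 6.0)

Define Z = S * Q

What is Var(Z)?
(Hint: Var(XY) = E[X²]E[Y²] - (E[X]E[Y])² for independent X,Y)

Var(XY) = E[X²]E[Y²] - (E[X]E[Y])²
E[S] = 1.25, Var(S) = 1.5625
E[Q] = 4.5, Var(Q) = 0.75
E[S²] = 1.5625 + 1.25² = 3.125
E[Q²] = 0.75 + 4.5² = 21
Var(Z) = 3.125*21 - (1.25*4.5)²
= 65.625 - 31.640625 = 33.984375

33.984375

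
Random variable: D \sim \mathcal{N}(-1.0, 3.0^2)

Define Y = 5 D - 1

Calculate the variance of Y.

For Y = aD + b: Var(Y) = a² * Var(D)
Var(D) = 3.0^2 = 9
Var(Y) = 5² * 9 = 25 * 9 = 225

225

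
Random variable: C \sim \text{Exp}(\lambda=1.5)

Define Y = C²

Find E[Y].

E[C²] = Var(C) + (E[C])² = 0.44444444 + 0.44444444 = 0.88888889

0.88888889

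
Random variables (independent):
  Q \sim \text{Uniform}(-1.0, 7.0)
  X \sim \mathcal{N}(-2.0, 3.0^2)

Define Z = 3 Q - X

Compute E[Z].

E[Z] = 3*E[Q] - 1*E[X]
E[Q] = 3
E[X] = -2
E[Z] = 3*3 - 1*(-2) = 11

11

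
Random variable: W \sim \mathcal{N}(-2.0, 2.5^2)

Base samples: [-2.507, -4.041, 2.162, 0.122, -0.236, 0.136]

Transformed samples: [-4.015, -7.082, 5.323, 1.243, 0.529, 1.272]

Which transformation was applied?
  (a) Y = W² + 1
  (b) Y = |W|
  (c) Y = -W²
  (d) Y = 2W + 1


Checking option (d) Y = 2W + 1:
  W = -2.507 -> Y = -4.015 ✓
  W = -4.041 -> Y = -7.082 ✓
  W = 2.162 -> Y = 5.323 ✓
All samples match this transformation.

(d) 2W + 1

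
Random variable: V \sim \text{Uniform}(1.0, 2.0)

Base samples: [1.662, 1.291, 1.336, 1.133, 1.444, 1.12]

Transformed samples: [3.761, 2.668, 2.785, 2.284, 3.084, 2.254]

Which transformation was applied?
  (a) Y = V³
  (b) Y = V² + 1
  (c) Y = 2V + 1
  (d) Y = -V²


Checking option (b) Y = V² + 1:
  V = 1.662 -> Y = 3.761 ✓
  V = 1.291 -> Y = 2.668 ✓
  V = 1.336 -> Y = 2.785 ✓
All samples match this transformation.

(b) V² + 1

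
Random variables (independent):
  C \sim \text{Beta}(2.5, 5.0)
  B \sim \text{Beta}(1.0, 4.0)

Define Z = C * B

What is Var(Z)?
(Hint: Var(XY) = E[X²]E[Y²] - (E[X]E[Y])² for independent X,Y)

Var(XY) = E[X²]E[Y²] - (E[X]E[Y])²
E[C] = 0.33333333, Var(C) = 0.026143791
E[B] = 0.2, Var(B) = 0.026666667
E[C²] = 0.026143791 + 0.33333333² = 0.1372549
E[B²] = 0.026666667 + 0.2² = 0.066666667
Var(Z) = 0.1372549*0.066666667 - (0.33333333*0.2)²
= 0.0091503268 - 0.0044444444 = 0.0047058824

0.0047058824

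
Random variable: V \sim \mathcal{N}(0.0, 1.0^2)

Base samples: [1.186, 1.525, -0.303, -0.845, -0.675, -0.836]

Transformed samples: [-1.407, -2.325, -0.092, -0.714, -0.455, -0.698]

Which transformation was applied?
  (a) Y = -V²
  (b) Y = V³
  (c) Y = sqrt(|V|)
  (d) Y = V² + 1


Checking option (a) Y = -V²:
  V = 1.186 -> Y = -1.407 ✓
  V = 1.525 -> Y = -2.325 ✓
  V = -0.303 -> Y = -0.092 ✓
All samples match this transformation.

(a) -V²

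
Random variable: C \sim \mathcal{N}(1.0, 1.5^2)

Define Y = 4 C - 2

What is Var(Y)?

For Y = aC + b: Var(Y) = a² * Var(C)
Var(C) = 1.5^2 = 2.25
Var(Y) = 4² * 2.25 = 16 * 2.25 = 36

36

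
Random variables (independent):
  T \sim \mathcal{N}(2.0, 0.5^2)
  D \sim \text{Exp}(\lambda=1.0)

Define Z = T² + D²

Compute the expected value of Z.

E[Z] = E[T²] + E[D²]
E[T²] = Var(T) + E[T]² = 0.25 + 4 = 4.25
E[D²] = Var(D) + E[D]² = 1 + 1 = 2
E[Z] = 4.25 + 2 = 6.25

6.25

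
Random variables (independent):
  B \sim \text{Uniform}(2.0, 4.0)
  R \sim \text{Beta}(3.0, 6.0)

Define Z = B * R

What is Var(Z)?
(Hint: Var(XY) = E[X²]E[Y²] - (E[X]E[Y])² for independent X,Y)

Var(XY) = E[X²]E[Y²] - (E[X]E[Y])²
E[B] = 3, Var(B) = 0.33333333
E[R] = 0.33333333, Var(R) = 0.022222222
E[B²] = 0.33333333 + 3² = 9.3333333
E[R²] = 0.022222222 + 0.33333333² = 0.13333333
Var(Z) = 9.3333333*0.13333333 - (3*0.33333333)²
= 1.2444444 - 1 = 0.24444444

0.24444444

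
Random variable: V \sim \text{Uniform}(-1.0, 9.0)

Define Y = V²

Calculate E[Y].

Using E[X²] = Var(X) + (E[X])²:
E[V] = 4
Var(V) = (9 + 1)^2/12 = 8.3333333
E[V²] = 8.3333333 + 4² = 8.3333333 + 16 = 24.333333

24.333333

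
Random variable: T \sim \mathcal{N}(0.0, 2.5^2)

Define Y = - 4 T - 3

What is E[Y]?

For Y = -4T - 3:
E[Y] = -4 * E[T] - 3
E[T] = 0.0 = 0
E[Y] = -4 * 0 - 3 = -3

-3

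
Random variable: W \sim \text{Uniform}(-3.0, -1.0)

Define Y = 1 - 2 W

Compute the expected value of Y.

For Y = -2W + 1:
E[Y] = -2 * E[W] + 1
E[W] = (-3 - 1)/2 = -2
E[Y] = -2 * (-2) + 1 = 5

5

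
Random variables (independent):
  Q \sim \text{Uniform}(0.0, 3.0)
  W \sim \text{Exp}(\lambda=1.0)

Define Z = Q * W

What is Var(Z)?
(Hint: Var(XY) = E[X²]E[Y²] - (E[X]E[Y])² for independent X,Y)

Var(XY) = E[X²]E[Y²] - (E[X]E[Y])²
E[Q] = 1.5, Var(Q) = 0.75
E[W] = 1, Var(W) = 1
E[Q²] = 0.75 + 1.5² = 3
E[W²] = 1 + 1² = 2
Var(Z) = 3*2 - (1.5*1)²
= 6 - 2.25 = 3.75

3.75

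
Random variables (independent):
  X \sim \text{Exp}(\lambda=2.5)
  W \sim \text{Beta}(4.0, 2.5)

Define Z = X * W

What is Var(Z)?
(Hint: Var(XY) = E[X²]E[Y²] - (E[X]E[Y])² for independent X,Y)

Var(XY) = E[X²]E[Y²] - (E[X]E[Y])²
E[X] = 0.4, Var(X) = 0.16
E[W] = 0.61538462, Var(W) = 0.031558185
E[X²] = 0.16 + 0.4² = 0.32
E[W²] = 0.031558185 + 0.61538462² = 0.41025641
Var(Z) = 0.32*0.41025641 - (0.4*0.61538462)²
= 0.13128205 - 0.060591716 = 0.070690335

0.070690335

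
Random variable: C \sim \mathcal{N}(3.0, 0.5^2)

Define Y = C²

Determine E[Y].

E[C²] = Var(C) + (E[C])² = 0.25 + 9 = 9.25

9.25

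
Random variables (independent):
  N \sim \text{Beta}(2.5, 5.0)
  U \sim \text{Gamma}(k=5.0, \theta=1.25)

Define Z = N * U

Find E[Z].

For independent RVs: E[XY] = E[X]*E[Y]
E[N] = 0.33333333
E[U] = 6.25
E[Z] = 0.33333333 * 6.25 = 2.0833333

2.0833333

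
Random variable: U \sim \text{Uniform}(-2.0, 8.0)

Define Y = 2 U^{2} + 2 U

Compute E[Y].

E[Y] = 2*E[U²] + 2*E[U]
E[U] = 3
E[U²] = Var(U) + (E[U])² = 8.3333333 + 9 = 17.333333
E[Y] = 2*17.333333 + 2*3 = 40.666667

40.666667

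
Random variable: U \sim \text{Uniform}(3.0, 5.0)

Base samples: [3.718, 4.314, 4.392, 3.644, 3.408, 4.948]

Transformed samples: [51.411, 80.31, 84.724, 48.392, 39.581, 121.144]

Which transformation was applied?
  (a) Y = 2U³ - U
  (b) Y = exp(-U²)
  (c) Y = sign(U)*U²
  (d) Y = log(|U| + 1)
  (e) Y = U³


Checking option (e) Y = U³:
  U = 3.718 -> Y = 51.411 ✓
  U = 4.314 -> Y = 80.31 ✓
  U = 4.392 -> Y = 84.724 ✓
All samples match this transformation.

(e) U³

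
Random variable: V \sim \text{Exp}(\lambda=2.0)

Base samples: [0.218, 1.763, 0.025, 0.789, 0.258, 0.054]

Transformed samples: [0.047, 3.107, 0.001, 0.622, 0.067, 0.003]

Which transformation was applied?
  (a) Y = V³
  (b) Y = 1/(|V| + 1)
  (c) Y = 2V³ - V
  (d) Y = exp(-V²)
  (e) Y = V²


Checking option (e) Y = V²:
  V = 0.218 -> Y = 0.047 ✓
  V = 1.763 -> Y = 3.107 ✓
  V = 0.025 -> Y = 0.001 ✓
All samples match this transformation.

(e) V²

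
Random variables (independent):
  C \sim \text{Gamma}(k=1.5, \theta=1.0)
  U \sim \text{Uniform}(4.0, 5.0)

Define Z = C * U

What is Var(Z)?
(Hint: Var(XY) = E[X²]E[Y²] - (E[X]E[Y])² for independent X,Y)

Var(XY) = E[X²]E[Y²] - (E[X]E[Y])²
E[C] = 1.5, Var(C) = 1.5
E[U] = 4.5, Var(U) = 0.083333333
E[C²] = 1.5 + 1.5² = 3.75
E[U²] = 0.083333333 + 4.5² = 20.333333
Var(Z) = 3.75*20.333333 - (1.5*4.5)²
= 76.25 - 45.5625 = 30.6875

30.6875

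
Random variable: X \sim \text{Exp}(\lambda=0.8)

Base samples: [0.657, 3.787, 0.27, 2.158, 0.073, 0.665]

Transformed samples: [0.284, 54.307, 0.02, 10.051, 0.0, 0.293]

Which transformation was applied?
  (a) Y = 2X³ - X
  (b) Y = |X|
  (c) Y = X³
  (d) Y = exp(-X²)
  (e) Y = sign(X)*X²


Checking option (c) Y = X³:
  X = 0.657 -> Y = 0.284 ✓
  X = 3.787 -> Y = 54.307 ✓
  X = 0.27 -> Y = 0.02 ✓
All samples match this transformation.

(c) X³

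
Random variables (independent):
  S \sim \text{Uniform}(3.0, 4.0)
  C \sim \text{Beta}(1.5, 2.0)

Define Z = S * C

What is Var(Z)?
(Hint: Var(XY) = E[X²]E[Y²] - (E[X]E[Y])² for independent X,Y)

Var(XY) = E[X²]E[Y²] - (E[X]E[Y])²
E[S] = 3.5, Var(S) = 0.083333333
E[C] = 0.42857143, Var(C) = 0.054421769
E[S²] = 0.083333333 + 3.5² = 12.333333
E[C²] = 0.054421769 + 0.42857143² = 0.23809524
Var(Z) = 12.333333*0.23809524 - (3.5*0.42857143)²
= 2.9365079 - 2.25 = 0.68650794

0.68650794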